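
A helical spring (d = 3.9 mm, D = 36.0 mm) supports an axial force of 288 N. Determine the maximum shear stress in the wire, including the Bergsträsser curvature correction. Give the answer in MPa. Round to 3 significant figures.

511 MPa

Spring index C = D/d = 36.0/3.9 = 9.2308
K_B = (4C+2)/(4C−3) = 38.923/33.923 = 1.1474
τ₀ = 8FD/(πd³) = 8·288·36.0/(π·3.9³) = 82944/186.36 = 445.08 MPa
τ_max = K·τ₀ = 1.1474 × 445.08 = 510.69 MPa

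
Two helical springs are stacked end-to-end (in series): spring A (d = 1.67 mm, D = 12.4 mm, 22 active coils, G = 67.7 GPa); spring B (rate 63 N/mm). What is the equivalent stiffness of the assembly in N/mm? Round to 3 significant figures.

1.53 N/mm

k_A = Gd⁴/(8D³N_a) = (67.7×10³)(1.67⁴)/(8·12.4³·22) = 1.5692 N/mm
Series: 1/k_eq = 1/1.5692 + 1/63 = 0.65314; k_eq = 1.5311 N/mm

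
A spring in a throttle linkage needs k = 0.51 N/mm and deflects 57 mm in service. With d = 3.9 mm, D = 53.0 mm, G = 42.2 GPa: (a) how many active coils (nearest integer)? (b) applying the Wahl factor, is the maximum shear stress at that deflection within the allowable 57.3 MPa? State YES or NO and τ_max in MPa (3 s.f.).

N_a = Gd⁴/(8D³k) = (42.2×10³)(3.9⁴)/(8·53.0³·0.51) = 16.07 → N_a = 16
Actual rate k = Gd⁴/(8D³·16) = 0.51231 N/mm
Working load F = kδ = 0.51231·57 = 29.202 N
C = 53.0/3.9 = 13.5897; K_W = (4C−1)/(4C−4)+0.615/C = 1.1048
τ_max = K_W·8FD/(πd³) = 1.1048·66.44 = 73.405 MPa
τ_max > 57.3 MPa → exceeds allowable

(a) 16 coils; (b) NO, τ_max = 73.4 MPa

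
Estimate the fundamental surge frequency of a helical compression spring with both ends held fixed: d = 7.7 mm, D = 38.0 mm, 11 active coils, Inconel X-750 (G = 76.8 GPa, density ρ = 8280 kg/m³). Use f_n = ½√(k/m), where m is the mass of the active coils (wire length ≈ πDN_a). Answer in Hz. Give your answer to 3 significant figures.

166 Hz

k = Gd⁴/(8D³N_a) = (76.8×10³)(7.7⁴)/(8·38.0³·11) = 55.91 N/mm = 55910 N/m
Wire length L = πDN_a = π·38.0·11 = 1313.2 mm
m = ρ·(πd²/4)·L = 8280 × 46.566×10⁻⁶ m² × 1.3132 m = 0.50632 kg
f_n = ½√(k/m) = 0.5·√(55910/0.50632) = 0.5·√(1.1042e+05) = 166.15 Hz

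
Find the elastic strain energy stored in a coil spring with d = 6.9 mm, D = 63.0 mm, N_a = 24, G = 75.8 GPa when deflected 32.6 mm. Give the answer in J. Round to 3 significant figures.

k = Gd⁴/(8D³N_a) = (75.8×10³)(6.9⁴)/(8·63.0³·24) = 3.5788 N/mm
U = ½kδ² = 0.5 × 3.5788 × 32.6² = 1901.7 N·mm = 1.9017 J

1.90 J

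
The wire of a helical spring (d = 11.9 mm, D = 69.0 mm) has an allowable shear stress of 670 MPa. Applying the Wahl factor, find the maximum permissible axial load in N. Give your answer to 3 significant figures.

5090 N

C = D/d = 69.0/11.9 = 5.7983
K_W = (4C−1)/(4C−4) + 0.615/C = 22.193/19.193 + 0.1061 = 1.2624
τ_max = K·8FD/(πd³) → F_max = τ_allow·πd³/(8DK)
F_max = 670·π·11.9³/(8·69.0·1.2624) = 3.547e+06/696.83 = 5090.3 N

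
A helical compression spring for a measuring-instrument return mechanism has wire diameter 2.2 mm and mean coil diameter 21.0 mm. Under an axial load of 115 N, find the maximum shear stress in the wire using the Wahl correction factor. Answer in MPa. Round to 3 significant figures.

Spring index C = D/d = 21.0/2.2 = 9.5455
K_W = (4C−1)/(4C−4) + 0.615/C = 37.182/34.182 + 0.0644 = 1.1522
τ₀ = 8FD/(πd³) = 8·115·21.0/(π·2.2³) = 19320/33.452 = 577.55 MPa
τ_max = K·τ₀ = 1.1522 × 577.55 = 665.45 MPa

665 MPa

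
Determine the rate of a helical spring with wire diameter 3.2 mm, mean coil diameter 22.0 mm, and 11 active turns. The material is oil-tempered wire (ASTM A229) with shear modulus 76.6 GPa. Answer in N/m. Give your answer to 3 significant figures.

k = Gd⁴/(8D³N_a) = (76.6×10³ × 3.2⁴) / (8 × 22.0³ × 11)
  = 8.03209e+06 / 937024 = 8.5719 N/mm = 8571.9 N/m

8570 N/m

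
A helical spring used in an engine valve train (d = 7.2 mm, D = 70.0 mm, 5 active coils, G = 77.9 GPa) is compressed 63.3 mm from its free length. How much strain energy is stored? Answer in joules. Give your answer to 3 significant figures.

k = Gd⁴/(8D³N_a) = (77.9×10³)(7.2⁴)/(8·70.0³·5) = 15.259 N/mm
U = ½kδ² = 0.5 × 15.259 × 63.3² = 30570 N·mm = 30.57 J

30.6 J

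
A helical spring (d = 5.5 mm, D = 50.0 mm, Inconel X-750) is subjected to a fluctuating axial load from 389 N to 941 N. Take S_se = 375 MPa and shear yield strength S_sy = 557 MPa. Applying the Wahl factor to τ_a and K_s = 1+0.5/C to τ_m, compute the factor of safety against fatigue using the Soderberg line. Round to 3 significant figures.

C = D/d = 50.0/5.5 = 9.0909; K_W = (4C−1)/(4C−4)+0.615/C = 1.1603; K_s = 1+0.5/C = 1.0550
F_a = (F_max−F_min)/2 = 276 N; F_m = (F_max+F_min)/2 = 665 N
τ_a = K_W·8F_aD/(πd³) = 1.1603 × 211.22 = 245.09 MPa
τ_m = K_s·8F_mD/(πd³) = 1.0550 × 508.91 = 536.9 MPa
Soderberg: 1/n_f = τ_a/S_se + τ_m/S_sy = 245.09/375 + 536.9/557 = 0.65356 + 0.96392 = 1.6175
n_f = 1/1.6175 = 0.6182

0.618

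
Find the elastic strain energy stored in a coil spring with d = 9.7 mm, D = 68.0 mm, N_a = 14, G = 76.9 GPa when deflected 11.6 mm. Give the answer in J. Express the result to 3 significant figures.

1.30 J

k = Gd⁴/(8D³N_a) = (76.9×10³)(9.7⁴)/(8·68.0³·14) = 19.332 N/mm
U = ½kδ² = 0.5 × 19.332 × 11.6² = 1300.6 N·mm = 1.3006 J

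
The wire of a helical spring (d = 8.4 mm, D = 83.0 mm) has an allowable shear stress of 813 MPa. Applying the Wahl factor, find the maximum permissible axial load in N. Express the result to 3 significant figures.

C = D/d = 83.0/8.4 = 9.8810
K_W = (4C−1)/(4C−4) + 0.615/C = 38.524/35.524 + 0.0622 = 1.1467
τ_max = K·8FD/(πd³) → F_max = τ_allow·πd³/(8DK)
F_max = 813·π·8.4³/(8·83.0·1.1467) = 1.5138e+06/761.4 = 1988.2 N

1990 N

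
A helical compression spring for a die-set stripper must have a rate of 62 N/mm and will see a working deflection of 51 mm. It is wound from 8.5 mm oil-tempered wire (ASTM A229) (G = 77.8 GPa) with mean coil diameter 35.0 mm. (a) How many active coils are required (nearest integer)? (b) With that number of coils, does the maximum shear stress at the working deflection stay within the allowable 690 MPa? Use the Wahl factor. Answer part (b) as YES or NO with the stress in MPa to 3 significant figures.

N_a = Gd⁴/(8D³k) = (77.8×10³)(8.5⁴)/(8·35.0³·62) = 19.1 → N_a = 19
Actual rate k = Gd⁴/(8D³·19) = 62.317 N/mm
Working load F = kδ = 62.317·51 = 3178.2 N
C = 35.0/8.5 = 4.1176; K_W = (4C−1)/(4C−4)+0.615/C = 1.3899
τ_max = K_W·8FD/(πd³) = 1.3899·461.24 = 641.09 MPa
τ_max ≤ 690 MPa → acceptable

(a) 19 coils; (b) YES, τ_max = 641 MPa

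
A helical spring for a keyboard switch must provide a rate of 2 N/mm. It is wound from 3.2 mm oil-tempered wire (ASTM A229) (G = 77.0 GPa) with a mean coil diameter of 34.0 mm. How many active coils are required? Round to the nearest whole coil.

13

N_a = Gd⁴/(8D³k) = (77.0×10³ × 3.2⁴)/(8 × 34.0³ × 2)
    = 8.07404e+06 / 628864 = 12.84 → 13 coils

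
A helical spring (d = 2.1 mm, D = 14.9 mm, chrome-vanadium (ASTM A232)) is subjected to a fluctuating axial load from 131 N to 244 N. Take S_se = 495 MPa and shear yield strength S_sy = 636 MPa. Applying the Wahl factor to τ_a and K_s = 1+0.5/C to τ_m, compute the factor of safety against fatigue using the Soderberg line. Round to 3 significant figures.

C = D/d = 14.9/2.1 = 7.0952; K_W = (4C−1)/(4C−4)+0.615/C = 1.2097; K_s = 1+0.5/C = 1.0705
F_a = (F_max−F_min)/2 = 56.5 N; F_m = (F_max+F_min)/2 = 187.5 N
τ_a = K_W·8F_aD/(πd³) = 1.2097 × 231.48 = 280.03 MPa
τ_m = K_s·8F_mD/(πd³) = 1.0705 × 768.19 = 822.33 MPa
Soderberg: 1/n_f = τ_a/S_se + τ_m/S_sy = 280.03/495 + 822.33/636 = 0.56572 + 1.29297 = 1.8587
n_f = 1/1.8587 = 0.538

0.538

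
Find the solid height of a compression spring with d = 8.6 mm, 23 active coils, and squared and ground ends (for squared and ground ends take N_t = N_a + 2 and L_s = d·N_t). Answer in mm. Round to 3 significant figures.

squared and ground ends: N_t = N_a + 2 = 23 + 2 = 25
L_s = d·N_t = 8.6 × 25 = 215 mm

215 mm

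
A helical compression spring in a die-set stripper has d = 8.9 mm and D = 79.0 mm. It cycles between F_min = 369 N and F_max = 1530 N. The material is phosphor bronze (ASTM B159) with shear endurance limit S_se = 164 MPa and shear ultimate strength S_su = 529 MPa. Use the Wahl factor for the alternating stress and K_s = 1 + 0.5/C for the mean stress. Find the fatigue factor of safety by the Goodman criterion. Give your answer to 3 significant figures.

0.582

C = D/d = 79.0/8.9 = 8.8764; K_W = (4C−1)/(4C−4)+0.615/C = 1.1645; K_s = 1+0.5/C = 1.0563
F_a = (F_max−F_min)/2 = 580.5 N; F_m = (F_max+F_min)/2 = 949.5 N
τ_a = K_W·8F_aD/(πd³) = 1.1645 × 165.65 = 192.9 MPa
τ_m = K_s·8F_mD/(πd³) = 1.0563 × 270.95 = 286.21 MPa
Goodman: 1/n_f = τ_a/S_se + τ_m/S_su = 192.9/164 + 286.21/529 = 1.17624 + 0.54105 = 1.7173
n_f = 1/1.7173 = 0.5823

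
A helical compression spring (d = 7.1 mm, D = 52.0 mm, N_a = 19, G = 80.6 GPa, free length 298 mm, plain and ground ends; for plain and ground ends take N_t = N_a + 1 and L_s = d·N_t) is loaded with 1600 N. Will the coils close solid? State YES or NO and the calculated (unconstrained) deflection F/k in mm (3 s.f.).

YES, δ = 167 mm

k = Gd⁴/(8D³N_a) = (80.6×10³)(7.1⁴)/(8·52.0³·19) = 9.5833 N/mm
N_t = 20; L_s = 7.1·20 = 142 mm; δ_solid = L₀ − L_s = 298 − 142 = 156 mm
δ = F/k = 1600/9.5833 = 166.96 mm
δ ≥ δ_solid → spring goes solid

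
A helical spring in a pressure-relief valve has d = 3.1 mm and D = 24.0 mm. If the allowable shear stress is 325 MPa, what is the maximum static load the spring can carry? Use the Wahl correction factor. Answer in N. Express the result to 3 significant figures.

133 N

C = D/d = 24.0/3.1 = 7.7419
K_W = (4C−1)/(4C−4) + 0.615/C = 29.968/26.968 + 0.0794 = 1.1907
τ_max = K·8FD/(πd³) → F_max = τ_allow·πd³/(8DK)
F_max = 325·π·3.1³/(8·24.0·1.1907) = 30417/228.61 = 133.05 N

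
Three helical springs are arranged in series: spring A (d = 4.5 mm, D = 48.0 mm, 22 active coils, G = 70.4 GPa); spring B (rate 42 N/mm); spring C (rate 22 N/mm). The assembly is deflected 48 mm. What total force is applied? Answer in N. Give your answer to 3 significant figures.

k_A = Gd⁴/(8D³N_a) = (70.4×10³)(4.5⁴)/(8·48.0³·22) = 1.4832 N/mm
Series: 1/k_eq = 1/1.4832 + 1/42 + 1/22 = 0.7435; k_eq = 1.345 N/mm
F = k_eq·δ = 1.345·48 = 64.559 N

64.6 N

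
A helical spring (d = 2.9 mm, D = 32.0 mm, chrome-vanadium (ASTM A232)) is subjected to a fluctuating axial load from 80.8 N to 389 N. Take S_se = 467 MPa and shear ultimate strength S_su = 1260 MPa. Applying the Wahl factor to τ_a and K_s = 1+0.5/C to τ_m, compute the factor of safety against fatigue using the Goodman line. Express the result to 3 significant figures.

0.527

C = D/d = 32.0/2.9 = 11.0345; K_W = (4C−1)/(4C−4)+0.615/C = 1.1305; K_s = 1+0.5/C = 1.0453
F_a = (F_max−F_min)/2 = 154.1 N; F_m = (F_max+F_min)/2 = 234.9 N
τ_a = K_W·8F_aD/(πd³) = 1.1305 × 514.87 = 582.05 MPa
τ_m = K_s·8F_mD/(πd³) = 1.0453 × 784.84 = 820.4 MPa
Goodman: 1/n_f = τ_a/S_se + τ_m/S_su = 582.05/467 + 820.4/1260 = 1.24636 + 0.65111 = 1.8975
n_f = 1/1.8975 = 0.527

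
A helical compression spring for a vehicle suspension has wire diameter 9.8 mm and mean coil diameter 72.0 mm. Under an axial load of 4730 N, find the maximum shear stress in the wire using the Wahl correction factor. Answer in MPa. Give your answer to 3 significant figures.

1110 MPa

Spring index C = D/d = 72.0/9.8 = 7.3469
K_W = (4C−1)/(4C−4) + 0.615/C = 28.388/25.388 + 0.0837 = 1.2019
τ₀ = 8FD/(πd³) = 8·4730·72.0/(π·9.8³) = 2.72448e+06/2956.8 = 921.42 MPa
τ_max = K·τ₀ = 1.2019 × 921.42 = 1107.4 MPa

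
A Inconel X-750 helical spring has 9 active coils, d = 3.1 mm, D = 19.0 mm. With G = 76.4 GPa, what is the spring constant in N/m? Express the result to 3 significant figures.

k = Gd⁴/(8D³N_a) = (76.4×10³ × 3.1⁴) / (8 × 19.0³ × 9)
  = 7.0557e+06 / 493848 = 14.287 N/mm = 14287 N/m

14300 N/m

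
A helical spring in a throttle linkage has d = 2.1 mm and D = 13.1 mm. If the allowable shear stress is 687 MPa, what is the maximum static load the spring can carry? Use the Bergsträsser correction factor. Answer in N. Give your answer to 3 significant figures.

C = D/d = 13.1/2.1 = 6.2381
K_B = (4C+2)/(4C−3) = 26.952/21.952 = 1.2278
τ_max = K·8FD/(πd³) → F_max = τ_allow·πd³/(8DK)
F_max = 687·π·2.1³/(8·13.1·1.2278) = 19988/128.67 = 155.34 N

155 N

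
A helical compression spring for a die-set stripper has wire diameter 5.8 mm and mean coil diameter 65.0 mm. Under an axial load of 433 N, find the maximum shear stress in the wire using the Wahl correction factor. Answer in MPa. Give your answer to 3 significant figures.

414 MPa

Spring index C = D/d = 65.0/5.8 = 11.2069
K_W = (4C−1)/(4C−4) + 0.615/C = 43.828/40.828 + 0.0549 = 1.1284
τ₀ = 8FD/(πd³) = 8·433·65.0/(π·5.8³) = 225160/612.96 = 367.33 MPa
τ_max = K·τ₀ = 1.1284 × 367.33 = 414.48 MPa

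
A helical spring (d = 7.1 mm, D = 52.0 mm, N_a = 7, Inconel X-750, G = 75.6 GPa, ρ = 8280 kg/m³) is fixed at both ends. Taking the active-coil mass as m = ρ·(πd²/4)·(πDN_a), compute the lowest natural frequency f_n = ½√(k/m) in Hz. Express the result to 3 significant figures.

k = Gd⁴/(8D³N_a) = (75.6×10³)(7.1⁴)/(8·52.0³·7) = 24.398 N/mm = 24398 N/m
Wire length L = πDN_a = π·52.0·7 = 1143.5 mm
m = ρ·(πd²/4)·L = 8280 × 39.592×10⁻⁶ m² × 1.1435 m = 0.37488 kg
f_n = ½√(k/m) = 0.5·√(24398/0.37488) = 0.5·√(65083) = 127.56 Hz

128 Hz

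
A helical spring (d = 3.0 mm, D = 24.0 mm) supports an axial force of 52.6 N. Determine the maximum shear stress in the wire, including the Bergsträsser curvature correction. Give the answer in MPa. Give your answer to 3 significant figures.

Spring index C = D/d = 24.0/3.0 = 8.0000
K_B = (4C+2)/(4C−3) = 34.000/29.000 = 1.1724
τ₀ = 8FD/(πd³) = 8·52.6·24.0/(π·3.0³) = 10099.2/84.823 = 119.06 MPa
τ_max = K·τ₀ = 1.1724 × 119.06 = 139.59 MPa

140 MPa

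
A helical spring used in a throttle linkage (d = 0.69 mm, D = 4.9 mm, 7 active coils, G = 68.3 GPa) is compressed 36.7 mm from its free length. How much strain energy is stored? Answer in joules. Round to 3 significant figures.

k = Gd⁴/(8D³N_a) = (68.3×10³)(0.69⁴)/(8·4.9³·7) = 2.3499 N/mm
U = ½kδ² = 0.5 × 2.3499 × 36.7² = 1582.5 N·mm = 1.5825 J

1.58 J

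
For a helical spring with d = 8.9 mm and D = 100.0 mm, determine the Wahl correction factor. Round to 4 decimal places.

C = D/d = 100.0/8.9 = 11.2360
K_W = (4C−1)/(4C−4) + 0.615/C = 43.944/40.944 + 0.0547 = 1.1280

1.1280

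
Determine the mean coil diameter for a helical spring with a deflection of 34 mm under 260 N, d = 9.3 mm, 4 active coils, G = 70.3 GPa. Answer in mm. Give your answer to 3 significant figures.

129 mm

Required rate k = F/δ = 260/34 = 7.6471 N/mm
D = (Gd⁴/(8N_a·k))^(1/3) = (70.3×10³·9.3⁴/(8·4·7.6471))^(1/3)
  = (2.14903e+06)^(1/3) = 129.0469 mm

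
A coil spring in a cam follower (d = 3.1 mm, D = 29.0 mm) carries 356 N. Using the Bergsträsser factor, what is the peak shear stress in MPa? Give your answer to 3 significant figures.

Spring index C = D/d = 29.0/3.1 = 9.3548
K_B = (4C+2)/(4C−3) = 39.419/34.419 = 1.1453
τ₀ = 8FD/(πd³) = 8·356·29.0/(π·3.1³) = 82592/93.591 = 882.48 MPa
τ_max = K·τ₀ = 1.1453 × 882.48 = 1010.7 MPa

1010 MPa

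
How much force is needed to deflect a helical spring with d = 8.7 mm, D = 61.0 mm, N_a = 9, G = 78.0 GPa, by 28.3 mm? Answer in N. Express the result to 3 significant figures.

k = Gd⁴/(8D³N_a) = (78.0×10³)(8.7⁴)/(8·61.0³·9) = 27.343 N/mm
F = k·δ = 27.343 × 28.3 = 773.81 N

774 N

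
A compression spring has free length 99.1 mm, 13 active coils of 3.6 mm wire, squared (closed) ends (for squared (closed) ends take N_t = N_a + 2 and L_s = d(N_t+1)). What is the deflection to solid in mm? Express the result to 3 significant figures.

N_t = 15; L_s = 3.6·16 = 57.6 mm
δ_solid = L₀ − L_s = 99.1 − 57.6 = 41.5 mm

41.5 mm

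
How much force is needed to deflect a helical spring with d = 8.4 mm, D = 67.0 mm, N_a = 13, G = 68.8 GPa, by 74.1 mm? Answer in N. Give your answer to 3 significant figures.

k = Gd⁴/(8D³N_a) = (68.8×10³)(8.4⁴)/(8·67.0³·13) = 10.951 N/mm
F = k·δ = 10.951 × 74.1 = 811.46 N

811 N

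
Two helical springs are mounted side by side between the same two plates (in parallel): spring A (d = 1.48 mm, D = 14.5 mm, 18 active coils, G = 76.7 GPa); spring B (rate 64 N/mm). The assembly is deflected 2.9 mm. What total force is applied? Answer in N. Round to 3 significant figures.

k_A = Gd⁴/(8D³N_a) = (76.7×10³)(1.48⁴)/(8·14.5³·18) = 0.83825 N/mm
Parallel: k_eq = 0.83825 + 64 = 64.838 N/mm
F = k_eq·δ = 64.838·2.9 = 188.03 N

188 N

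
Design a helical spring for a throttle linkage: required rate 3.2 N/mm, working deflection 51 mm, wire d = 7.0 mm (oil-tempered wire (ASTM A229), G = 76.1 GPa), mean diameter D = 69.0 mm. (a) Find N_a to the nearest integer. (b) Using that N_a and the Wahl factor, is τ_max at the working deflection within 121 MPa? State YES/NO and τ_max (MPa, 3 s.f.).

(a) 22 coils; (b) YES, τ_max = 94.7 MPa

N_a = Gd⁴/(8D³k) = (76.1×10³)(7.0⁴)/(8·69.0³·3.2) = 21.73 → N_a = 22
Actual rate k = Gd⁴/(8D³·22) = 3.1602 N/mm
Working load F = kδ = 3.1602·51 = 161.17 N
C = 69.0/7.0 = 9.8571; K_W = (4C−1)/(4C−4)+0.615/C = 1.1471
τ_max = K_W·8FD/(πd³) = 1.1471·82.562 = 94.705 MPa
τ_max ≤ 121 MPa → acceptable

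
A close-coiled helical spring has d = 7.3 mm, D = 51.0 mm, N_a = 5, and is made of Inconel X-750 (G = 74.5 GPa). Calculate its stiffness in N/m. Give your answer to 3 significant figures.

39900 N/m

k = Gd⁴/(8D³N_a) = (74.5×10³ × 7.3⁴) / (8 × 51.0³ × 5)
  = 2.11567e+08 / 5.30604e+06 = 39.873 N/mm = 39873 N/m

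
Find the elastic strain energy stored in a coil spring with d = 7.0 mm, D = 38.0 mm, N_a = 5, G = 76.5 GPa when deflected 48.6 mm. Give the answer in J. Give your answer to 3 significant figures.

98.8 J

k = Gd⁴/(8D³N_a) = (76.5×10³)(7.0⁴)/(8·38.0³·5) = 83.684 N/mm
U = ½kδ² = 0.5 × 83.684 × 48.6² = 98829 N·mm = 98.829 J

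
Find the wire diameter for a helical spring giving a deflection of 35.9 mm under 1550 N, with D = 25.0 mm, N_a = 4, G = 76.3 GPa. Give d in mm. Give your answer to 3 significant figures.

Required rate k = F/δ = 1550/35.9 = 43.175 N/mm
d = (8D³N_a·k / G)^(1/4) = (8·25.0³·4·43.175 / (76.3×10³))^0.25
  = (282.93)^0.25 = 4.1013 mm

4.10 mm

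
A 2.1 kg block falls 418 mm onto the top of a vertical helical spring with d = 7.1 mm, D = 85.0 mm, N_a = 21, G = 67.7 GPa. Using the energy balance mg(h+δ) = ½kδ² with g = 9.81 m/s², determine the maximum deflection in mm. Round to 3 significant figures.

115 mm

k = Gd⁴/(8D³N_a) = (67.7×10³)(7.1⁴)/(8·85.0³·21) = 1.6675 N/mm
W = mg = 2.1 × 9.81 = 20.601 N
½kδ² − Wδ − Wh = 0 → δ = (W + √(W² + 2kWh))/k
δ = (20.601 + √(424.4 + 28717.8))/1.6675 = (20.601 + 170.71)/1.6675 = 114.73 mm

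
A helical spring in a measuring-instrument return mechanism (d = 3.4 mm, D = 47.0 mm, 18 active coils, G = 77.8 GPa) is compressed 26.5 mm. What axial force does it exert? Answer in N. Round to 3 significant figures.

18.4 N

k = Gd⁴/(8D³N_a) = (77.8×10³)(3.4⁴)/(8·47.0³·18) = 0.69541 N/mm
F = k·δ = 0.69541 × 26.5 = 18.428 N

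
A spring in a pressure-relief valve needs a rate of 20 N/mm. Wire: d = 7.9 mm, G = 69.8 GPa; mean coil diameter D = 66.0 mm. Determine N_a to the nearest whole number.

N_a = Gd⁴/(8D³k) = (69.8×10³ × 7.9⁴)/(8 × 66.0³ × 20)
    = 2.71872e+08 / 4.59994e+07 = 5.91 → 6 coils

6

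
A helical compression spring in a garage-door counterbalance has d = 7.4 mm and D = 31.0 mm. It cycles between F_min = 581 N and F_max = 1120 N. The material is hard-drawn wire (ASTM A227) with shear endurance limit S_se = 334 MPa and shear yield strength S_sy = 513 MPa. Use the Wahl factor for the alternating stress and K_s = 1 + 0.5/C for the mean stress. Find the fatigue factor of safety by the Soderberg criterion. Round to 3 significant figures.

1.73

C = D/d = 31.0/7.4 = 4.1892; K_W = (4C−1)/(4C−4)+0.615/C = 1.3820; K_s = 1+0.5/C = 1.1194
F_a = (F_max−F_min)/2 = 269.5 N; F_m = (F_max+F_min)/2 = 850.5 N
τ_a = K_W·8F_aD/(πd³) = 1.3820 × 52.501 = 72.555 MPa
τ_m = K_s·8F_mD/(πd³) = 1.1194 × 165.68 = 185.46 MPa
Soderberg: 1/n_f = τ_a/S_se + τ_m/S_sy = 72.555/334 + 185.46/513 = 0.21723 + 0.36152 = 0.57875
n_f = 1/0.57875 = 1.728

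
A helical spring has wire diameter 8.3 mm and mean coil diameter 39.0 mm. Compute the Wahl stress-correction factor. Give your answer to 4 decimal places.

1.3337

C = D/d = 39.0/8.3 = 4.6988
K_W = (4C−1)/(4C−4) + 0.615/C = 17.795/14.795 + 0.1309 = 1.3337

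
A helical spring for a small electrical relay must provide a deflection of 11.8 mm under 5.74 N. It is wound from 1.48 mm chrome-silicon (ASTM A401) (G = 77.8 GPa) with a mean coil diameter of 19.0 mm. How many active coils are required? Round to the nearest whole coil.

Required rate k = F/δ = 5.74/11.8 = 0.48644 N/mm
N_a = Gd⁴/(8D³k) = (77.8×10³ × 1.48⁴)/(8 × 19.0³ × 0.48644)
    = 373273 / 26692 = 13.98 → 14 coils

14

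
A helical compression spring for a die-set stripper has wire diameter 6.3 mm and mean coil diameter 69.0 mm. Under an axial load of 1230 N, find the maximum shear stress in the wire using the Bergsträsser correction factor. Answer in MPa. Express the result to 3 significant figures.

Spring index C = D/d = 69.0/6.3 = 10.9524
K_B = (4C+2)/(4C−3) = 45.810/40.810 = 1.1225
τ₀ = 8FD/(πd³) = 8·1230·69.0/(π·6.3³) = 678960/785.55 = 864.32 MPa
τ_max = K·τ₀ = 1.1225 × 864.32 = 970.21 MPa

970 MPa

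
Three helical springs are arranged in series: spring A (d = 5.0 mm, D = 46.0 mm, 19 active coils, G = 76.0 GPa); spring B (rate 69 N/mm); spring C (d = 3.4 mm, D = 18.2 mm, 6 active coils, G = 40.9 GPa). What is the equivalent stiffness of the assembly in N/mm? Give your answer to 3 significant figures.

k_A = Gd⁴/(8D³N_a) = (76.0×10³)(5.0⁴)/(8·46.0³·19) = 3.2105 N/mm
k_C = Gd⁴/(8D³N_a) = (40.9×10³)(3.4⁴)/(8·18.2³·6) = 18.888 N/mm
Series: 1/k_eq = 1/3.2105 + 1/69 + 1/18.888 = 0.37891; k_eq = 2.6391 N/mm

2.64 N/mm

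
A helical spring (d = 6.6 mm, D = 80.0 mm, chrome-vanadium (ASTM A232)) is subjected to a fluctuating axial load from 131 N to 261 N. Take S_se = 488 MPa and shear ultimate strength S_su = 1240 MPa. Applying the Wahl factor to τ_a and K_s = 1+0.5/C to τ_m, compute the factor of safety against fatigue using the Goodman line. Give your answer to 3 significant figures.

4.50

C = D/d = 80.0/6.6 = 12.1212; K_W = (4C−1)/(4C−4)+0.615/C = 1.1182; K_s = 1+0.5/C = 1.0413
F_a = (F_max−F_min)/2 = 65 N; F_m = (F_max+F_min)/2 = 196 N
τ_a = K_W·8F_aD/(πd³) = 1.1182 × 46.059 = 51.502 MPa
τ_m = K_s·8F_mD/(πd³) = 1.0413 × 138.88 = 144.61 MPa
Goodman: 1/n_f = τ_a/S_se + τ_m/S_su = 51.502/488 + 144.61/1240 = 0.10554 + 0.11662 = 0.22216
n_f = 1/0.22216 = 4.501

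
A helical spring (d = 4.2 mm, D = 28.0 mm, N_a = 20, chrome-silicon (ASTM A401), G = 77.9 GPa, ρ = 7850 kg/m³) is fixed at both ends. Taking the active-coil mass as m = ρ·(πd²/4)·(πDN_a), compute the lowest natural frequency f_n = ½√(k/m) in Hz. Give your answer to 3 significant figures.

95.0 Hz

k = Gd⁴/(8D³N_a) = (77.9×10³)(4.2⁴)/(8·28.0³·20) = 6.9015 N/mm = 6901.5 N/m
Wire length L = πDN_a = π·28.0·20 = 1759.3 mm
m = ρ·(πd²/4)·L = 7850 × 13.854×10⁻⁶ m² × 1.7593 m = 0.19134 kg
f_n = ½√(k/m) = 0.5·√(6901.5/0.19134) = 0.5·√(36070) = 94.96 Hz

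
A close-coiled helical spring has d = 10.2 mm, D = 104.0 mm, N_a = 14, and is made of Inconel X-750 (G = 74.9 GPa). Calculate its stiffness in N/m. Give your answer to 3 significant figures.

k = Gd⁴/(8D³N_a) = (74.9×10³ × 10.2⁴) / (8 × 104.0³ × 14)
  = 8.10742e+08 / 1.25985e+08 = 6.4352 N/mm = 6435.2 N/m

6440 N/m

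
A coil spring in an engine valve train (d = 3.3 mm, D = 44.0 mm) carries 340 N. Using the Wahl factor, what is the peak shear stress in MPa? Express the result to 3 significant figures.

Spring index C = D/d = 44.0/3.3 = 13.3333
K_W = (4C−1)/(4C−4) + 0.615/C = 52.333/49.333 + 0.0461 = 1.1069
τ₀ = 8FD/(πd³) = 8·340·44.0/(π·3.3³) = 119680/112.9 = 1060.1 MPa
τ_max = K·τ₀ = 1.1069 × 1060.1 = 1173.4 MPa

1170 MPa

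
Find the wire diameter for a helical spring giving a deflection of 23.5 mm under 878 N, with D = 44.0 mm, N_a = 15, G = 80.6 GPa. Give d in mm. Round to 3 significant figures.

Required rate k = F/δ = 878/23.5 = 37.362 N/mm
d = (8D³N_a·k / G)^(1/4) = (8·44.0³·15·37.362 / (80.6×10³))^0.25
  = (4738.4)^0.25 = 8.2967 mm

8.30 mm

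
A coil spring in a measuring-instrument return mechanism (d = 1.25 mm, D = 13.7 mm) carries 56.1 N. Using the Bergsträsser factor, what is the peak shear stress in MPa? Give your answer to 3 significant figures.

Spring index C = D/d = 13.7/1.25 = 10.9600
K_B = (4C+2)/(4C−3) = 45.840/40.840 = 1.1224
τ₀ = 8FD/(πd³) = 8·56.1·13.7/(π·1.25³) = 6148.56/6.1359 = 1002.1 MPa
τ_max = K·τ₀ = 1.1224 × 1002.1 = 1124.7 MPa

1120 MPa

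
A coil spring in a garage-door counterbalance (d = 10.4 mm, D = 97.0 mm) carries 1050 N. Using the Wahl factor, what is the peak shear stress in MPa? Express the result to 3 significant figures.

267 MPa

Spring index C = D/d = 97.0/10.4 = 9.3269
K_W = (4C−1)/(4C−4) + 0.615/C = 36.308/33.308 + 0.0659 = 1.1560
τ₀ = 8FD/(πd³) = 8·1050·97.0/(π·10.4³) = 814800/3533.9 = 230.57 MPa
τ_max = K·τ₀ = 1.1560 × 230.57 = 266.54 MPa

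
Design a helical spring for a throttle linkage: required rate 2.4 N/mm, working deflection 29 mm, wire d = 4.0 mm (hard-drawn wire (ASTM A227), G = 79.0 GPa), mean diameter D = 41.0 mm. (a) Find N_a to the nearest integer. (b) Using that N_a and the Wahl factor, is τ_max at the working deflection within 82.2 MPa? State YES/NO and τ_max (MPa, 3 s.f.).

(a) 15 coils; (b) NO, τ_max = 132 MPa

N_a = Gd⁴/(8D³k) = (79.0×10³)(4.0⁴)/(8·41.0³·2.4) = 15.28 → N_a = 15
Actual rate k = Gd⁴/(8D³·15) = 2.4453 N/mm
Working load F = kδ = 2.4453·29 = 70.914 N
C = 41.0/4.0 = 10.2500; K_W = (4C−1)/(4C−4)+0.615/C = 1.1411
τ_max = K_W·8FD/(πd³) = 1.1411·115.68 = 132.01 MPa
τ_max > 82.2 MPa → exceeds allowable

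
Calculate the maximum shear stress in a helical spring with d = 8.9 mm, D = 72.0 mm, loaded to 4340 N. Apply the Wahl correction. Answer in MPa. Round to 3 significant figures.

1330 MPa

Spring index C = D/d = 72.0/8.9 = 8.0899
K_W = (4C−1)/(4C−4) + 0.615/C = 31.360/28.360 + 0.0760 = 1.1818
τ₀ = 8FD/(πd³) = 8·4340·72.0/(π·8.9³) = 2.49984e+06/2214.7 = 1128.7 MPa
τ_max = K·τ₀ = 1.1818 × 1128.7 = 1333.9 MPa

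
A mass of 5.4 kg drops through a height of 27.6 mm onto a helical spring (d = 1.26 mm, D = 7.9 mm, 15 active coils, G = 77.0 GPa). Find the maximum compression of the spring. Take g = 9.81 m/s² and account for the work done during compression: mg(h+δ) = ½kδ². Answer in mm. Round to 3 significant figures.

50.1 mm

k = Gd⁴/(8D³N_a) = (77.0×10³)(1.26⁴)/(8·7.9³·15) = 3.2803 N/mm
W = mg = 5.4 × 9.81 = 52.974 N
½kδ² − Wδ − Wh = 0 → δ = (W + √(W² + 2kWh))/k
δ = (52.974 + √(2806.2 + 9592.07))/3.2803 = (52.974 + 111.35)/3.2803 = 50.094 mm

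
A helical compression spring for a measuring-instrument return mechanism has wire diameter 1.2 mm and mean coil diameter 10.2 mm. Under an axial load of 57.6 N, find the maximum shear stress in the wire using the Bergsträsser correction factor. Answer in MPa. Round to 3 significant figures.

1010 MPa

Spring index C = D/d = 10.2/1.2 = 8.5000
K_B = (4C+2)/(4C−3) = 36.000/31.000 = 1.1613
τ₀ = 8FD/(πd³) = 8·57.6·10.2/(π·1.2³) = 4700.16/5.4287 = 865.8 MPa
τ_max = K·τ₀ = 1.1613 × 865.8 = 1005.4 MPa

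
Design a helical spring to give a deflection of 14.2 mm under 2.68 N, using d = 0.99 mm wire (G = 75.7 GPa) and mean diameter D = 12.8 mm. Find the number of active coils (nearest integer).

Required rate k = F/δ = 2.68/14.2 = 0.18873 N/mm
N_a = Gd⁴/(8D³k) = (75.7×10³ × 0.99⁴)/(8 × 12.8³ × 0.18873)
    = 72717.1 / 3166.4 = 22.97 → 23 coils

23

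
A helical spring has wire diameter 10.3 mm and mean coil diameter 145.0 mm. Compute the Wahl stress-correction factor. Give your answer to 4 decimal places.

C = D/d = 145.0/10.3 = 14.0777
K_W = (4C−1)/(4C−4) + 0.615/C = 55.311/52.311 + 0.0437 = 1.1010

1.1010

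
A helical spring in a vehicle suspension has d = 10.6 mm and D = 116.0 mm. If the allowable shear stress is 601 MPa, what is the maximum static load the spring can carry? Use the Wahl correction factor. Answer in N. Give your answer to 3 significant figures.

C = D/d = 116.0/10.6 = 10.9434
K_W = (4C−1)/(4C−4) + 0.615/C = 42.774/39.774 + 0.0562 = 1.1316
τ_max = K·8FD/(πd³) → F_max = τ_allow·πd³/(8DK)
F_max = 601·π·10.6³/(8·116.0·1.1316) = 2.2488e+06/1050.1 = 2141.4 N

2140 N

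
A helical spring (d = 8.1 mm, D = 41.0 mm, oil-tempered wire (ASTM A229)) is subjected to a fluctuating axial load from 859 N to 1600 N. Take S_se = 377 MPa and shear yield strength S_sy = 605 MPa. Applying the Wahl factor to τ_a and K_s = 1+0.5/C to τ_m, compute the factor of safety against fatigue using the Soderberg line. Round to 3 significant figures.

C = D/d = 41.0/8.1 = 5.0617; K_W = (4C−1)/(4C−4)+0.615/C = 1.3062; K_s = 1+0.5/C = 1.0988
F_a = (F_max−F_min)/2 = 370.5 N; F_m = (F_max+F_min)/2 = 1229.5 N
τ_a = K_W·8F_aD/(πd³) = 1.3062 × 72.788 = 95.071 MPa
τ_m = K_s·8F_mD/(πd³) = 1.0988 × 241.54 = 265.4 MPa
Soderberg: 1/n_f = τ_a/S_se + τ_m/S_sy = 95.071/377 + 265.4/605 = 0.25218 + 0.43869 = 0.69086
n_f = 1/0.69086 = 1.447

1.45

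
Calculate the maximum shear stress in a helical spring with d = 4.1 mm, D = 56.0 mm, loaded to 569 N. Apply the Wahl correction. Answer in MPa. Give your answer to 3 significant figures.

Spring index C = D/d = 56.0/4.1 = 13.6585
K_W = (4C−1)/(4C−4) + 0.615/C = 53.634/50.634 + 0.0450 = 1.1043
τ₀ = 8FD/(πd³) = 8·569·56.0/(π·4.1³) = 254912/216.52 = 1177.3 MPa
τ_max = K·τ₀ = 1.1043 × 1177.3 = 1300.1 MPa

1300 MPa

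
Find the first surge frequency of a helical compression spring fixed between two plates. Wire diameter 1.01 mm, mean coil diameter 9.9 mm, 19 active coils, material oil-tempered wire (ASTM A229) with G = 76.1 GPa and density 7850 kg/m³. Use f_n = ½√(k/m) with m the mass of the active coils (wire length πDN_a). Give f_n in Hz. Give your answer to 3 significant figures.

190 Hz

k = Gd⁴/(8D³N_a) = (76.1×10³)(1.01⁴)/(8·9.9³·19) = 0.53693 N/mm = 536.93 N/m
Wire length L = πDN_a = π·9.9·19 = 590.93 mm
m = ρ·(πd²/4)·L = 7850 × 0.80118×10⁻⁶ m² × 0.59093 m = 0.0037166 kg
f_n = ½√(k/m) = 0.5·√(536.93/0.0037166) = 0.5·√(1.4447e+05) = 190.05 Hz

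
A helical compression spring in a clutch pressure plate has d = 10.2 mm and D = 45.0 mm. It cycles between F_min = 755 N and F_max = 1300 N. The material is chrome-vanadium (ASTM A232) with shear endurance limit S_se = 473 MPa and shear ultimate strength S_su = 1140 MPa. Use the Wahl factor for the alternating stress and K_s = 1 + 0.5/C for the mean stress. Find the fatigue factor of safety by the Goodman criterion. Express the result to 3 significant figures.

5.18

C = D/d = 45.0/10.2 = 4.4118; K_W = (4C−1)/(4C−4)+0.615/C = 1.3592; K_s = 1+0.5/C = 1.1133
F_a = (F_max−F_min)/2 = 272.5 N; F_m = (F_max+F_min)/2 = 1027.5 N
τ_a = K_W·8F_aD/(πd³) = 1.3592 × 29.425 = 39.995 MPa
τ_m = K_s·8F_mD/(πd³) = 1.1133 × 110.95 = 123.53 MPa
Goodman: 1/n_f = τ_a/S_se + τ_m/S_su = 39.995/473 + 123.53/1140 = 0.08456 + 0.10836 = 0.19291
n_f = 1/0.19291 = 5.184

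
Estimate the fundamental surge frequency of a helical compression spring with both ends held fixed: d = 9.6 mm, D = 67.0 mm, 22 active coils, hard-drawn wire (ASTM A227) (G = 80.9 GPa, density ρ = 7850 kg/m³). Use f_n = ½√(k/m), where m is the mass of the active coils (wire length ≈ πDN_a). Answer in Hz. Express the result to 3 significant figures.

k = Gd⁴/(8D³N_a) = (80.9×10³)(9.6⁴)/(8·67.0³·22) = 12.981 N/mm = 12981 N/m
Wire length L = πDN_a = π·67.0·22 = 4630.7 mm
m = ρ·(πd²/4)·L = 7850 × 72.382×10⁻⁶ m² × 4.6307 m = 2.6312 kg
f_n = ½√(k/m) = 0.5·√(12981/2.6312) = 0.5·√(4933.4) = 35.119 Hz

35.1 Hz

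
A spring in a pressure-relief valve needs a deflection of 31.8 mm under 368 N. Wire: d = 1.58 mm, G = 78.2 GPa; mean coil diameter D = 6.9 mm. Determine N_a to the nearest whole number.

Required rate k = F/δ = 368/31.8 = 11.572 N/mm
N_a = Gd⁴/(8D³k) = (78.2×10³ × 1.58⁴)/(8 × 6.9³ × 11.572)
    = 487343 / 30412.9 = 16.02 → 16 coils

16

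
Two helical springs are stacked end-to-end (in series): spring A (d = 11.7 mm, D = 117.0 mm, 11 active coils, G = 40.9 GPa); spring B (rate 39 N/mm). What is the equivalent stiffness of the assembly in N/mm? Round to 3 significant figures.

4.77 N/mm

k_A = Gd⁴/(8D³N_a) = (40.9×10³)(11.7⁴)/(8·117.0³·11) = 5.4378 N/mm
Series: 1/k_eq = 1/5.4378 + 1/39 = 0.20954; k_eq = 4.7724 N/mm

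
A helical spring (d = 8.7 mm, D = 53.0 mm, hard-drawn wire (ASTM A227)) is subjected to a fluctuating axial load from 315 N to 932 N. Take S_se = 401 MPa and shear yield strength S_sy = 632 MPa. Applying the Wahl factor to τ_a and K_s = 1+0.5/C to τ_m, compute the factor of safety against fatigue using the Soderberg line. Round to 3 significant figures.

2.41

C = D/d = 53.0/8.7 = 6.0920; K_W = (4C−1)/(4C−4)+0.615/C = 1.2482; K_s = 1+0.5/C = 1.0821
F_a = (F_max−F_min)/2 = 308.5 N; F_m = (F_max+F_min)/2 = 623.5 N
τ_a = K_W·8F_aD/(πd³) = 1.2482 × 63.229 = 78.925 MPa
τ_m = K_s·8F_mD/(πd³) = 1.0821 × 127.79 = 138.28 MPa
Soderberg: 1/n_f = τ_a/S_se + τ_m/S_sy = 78.925/401 + 138.28/632 = 0.19682 + 0.21879 = 0.41561
n_f = 1/0.41561 = 2.406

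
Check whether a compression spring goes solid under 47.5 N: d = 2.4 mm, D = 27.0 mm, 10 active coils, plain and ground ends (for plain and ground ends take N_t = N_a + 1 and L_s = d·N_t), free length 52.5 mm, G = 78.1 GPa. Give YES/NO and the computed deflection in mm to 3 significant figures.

YES, δ = 28.9 mm

k = Gd⁴/(8D³N_a) = (78.1×10³)(2.4⁴)/(8·27.0³·10) = 1.6456 N/mm
N_t = 11; L_s = 2.4·11 = 26.4 mm; δ_solid = L₀ − L_s = 52.5 − 26.4 = 26.1 mm
δ = F/k = 47.5/1.6456 = 28.865 mm
δ ≥ δ_solid → spring goes solid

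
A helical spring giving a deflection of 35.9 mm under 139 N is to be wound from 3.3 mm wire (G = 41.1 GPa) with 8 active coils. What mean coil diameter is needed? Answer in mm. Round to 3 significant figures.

Required rate k = F/δ = 139/35.9 = 3.8719 N/mm
D = (Gd⁴/(8N_a·k))^(1/3) = (41.1×10³·3.3⁴/(8·8·3.8719))^(1/3)
  = (19669.7)^(1/3) = 26.9939 mm

27.0 mm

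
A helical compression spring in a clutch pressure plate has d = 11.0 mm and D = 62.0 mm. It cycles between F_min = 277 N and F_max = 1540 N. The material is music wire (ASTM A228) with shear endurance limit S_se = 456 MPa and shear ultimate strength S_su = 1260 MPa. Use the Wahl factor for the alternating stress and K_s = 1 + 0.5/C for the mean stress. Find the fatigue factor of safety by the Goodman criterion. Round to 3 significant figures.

C = D/d = 62.0/11.0 = 5.6364; K_W = (4C−1)/(4C−4)+0.615/C = 1.2709; K_s = 1+0.5/C = 1.0887
F_a = (F_max−F_min)/2 = 631.5 N; F_m = (F_max+F_min)/2 = 908.5 N
τ_a = K_W·8F_aD/(πd³) = 1.2709 × 74.908 = 95.199 MPa
τ_m = K_s·8F_mD/(πd³) = 1.0887 × 107.77 = 117.33 MPa
Goodman: 1/n_f = τ_a/S_se + τ_m/S_su = 95.199/456 + 117.33/1260 = 0.20877 + 0.09312 = 0.30188
n_f = 1/0.30188 = 3.313

3.31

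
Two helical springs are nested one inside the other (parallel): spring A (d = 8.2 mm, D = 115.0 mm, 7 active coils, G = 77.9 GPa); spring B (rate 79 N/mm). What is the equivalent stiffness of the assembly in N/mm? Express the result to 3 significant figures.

k_A = Gd⁴/(8D³N_a) = (77.9×10³)(8.2⁴)/(8·115.0³·7) = 4.1353 N/mm
Parallel: k_eq = 4.1353 + 79 = 83.135 N/mm

83.1 N/mm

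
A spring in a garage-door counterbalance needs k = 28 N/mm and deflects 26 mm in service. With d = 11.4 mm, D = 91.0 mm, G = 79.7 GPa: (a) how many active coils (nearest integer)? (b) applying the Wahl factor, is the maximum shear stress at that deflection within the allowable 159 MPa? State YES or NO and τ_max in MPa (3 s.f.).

N_a = Gd⁴/(8D³k) = (79.7×10³)(11.4⁴)/(8·91.0³·28) = 7.975 → N_a = 8
Actual rate k = Gd⁴/(8D³·8) = 27.911 N/mm
Working load F = kδ = 27.911·26 = 725.68 N
C = 91.0/11.4 = 7.9825; K_W = (4C−1)/(4C−4)+0.615/C = 1.1845
τ_max = K_W·8FD/(πd³) = 1.1845·113.5 = 134.44 MPa
τ_max ≤ 159 MPa → acceptable

(a) 8 coils; (b) YES, τ_max = 134 MPa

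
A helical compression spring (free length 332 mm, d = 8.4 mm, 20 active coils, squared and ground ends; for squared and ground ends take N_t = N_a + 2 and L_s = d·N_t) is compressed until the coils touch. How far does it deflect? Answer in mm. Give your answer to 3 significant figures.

N_t = 22; L_s = 8.4·22 = 184.8 mm
δ_solid = L₀ − L_s = 332 − 184.8 = 147.2 mm

147 mm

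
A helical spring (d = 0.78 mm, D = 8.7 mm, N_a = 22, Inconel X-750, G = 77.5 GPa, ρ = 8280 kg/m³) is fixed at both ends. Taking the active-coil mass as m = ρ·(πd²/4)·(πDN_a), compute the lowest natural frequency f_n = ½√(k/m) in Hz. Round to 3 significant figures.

k = Gd⁴/(8D³N_a) = (77.5×10³)(0.78⁴)/(8·8.7³·22) = 0.24752 N/mm = 247.52 N/m
Wire length L = πDN_a = π·8.7·22 = 601.3 mm
m = ρ·(πd²/4)·L = 8280 × 0.47784×10⁻⁶ m² × 0.6013 m = 0.002379 kg
f_n = ½√(k/m) = 0.5·√(247.52/0.002379) = 0.5·√(1.0404e+05) = 161.28 Hz

161 Hz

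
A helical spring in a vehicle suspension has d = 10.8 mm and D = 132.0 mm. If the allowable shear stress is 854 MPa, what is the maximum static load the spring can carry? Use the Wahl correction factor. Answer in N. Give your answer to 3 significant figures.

2860 N

C = D/d = 132.0/10.8 = 12.2222
K_W = (4C−1)/(4C−4) + 0.615/C = 47.889/44.889 + 0.0503 = 1.1171
τ_max = K·8FD/(πd³) → F_max = τ_allow·πd³/(8DK)
F_max = 854·π·10.8³/(8·132.0·1.1171) = 3.3797e+06/1179.7 = 2864.9 N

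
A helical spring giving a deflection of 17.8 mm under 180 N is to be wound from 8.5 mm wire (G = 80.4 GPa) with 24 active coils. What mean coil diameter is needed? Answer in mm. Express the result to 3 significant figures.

Required rate k = F/δ = 180/17.8 = 10.112 N/mm
D = (Gd⁴/(8N_a·k))^(1/3) = (80.4×10³·8.5⁴/(8·24·10.112))^(1/3)
  = (216161)^(1/3) = 60.0149 mm

60.0 mm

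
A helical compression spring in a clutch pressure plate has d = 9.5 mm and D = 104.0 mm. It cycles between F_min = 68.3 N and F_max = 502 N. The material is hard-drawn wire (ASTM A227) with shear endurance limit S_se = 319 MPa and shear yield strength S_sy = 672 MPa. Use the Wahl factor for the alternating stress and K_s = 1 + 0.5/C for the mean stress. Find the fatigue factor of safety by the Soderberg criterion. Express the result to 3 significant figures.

C = D/d = 104.0/9.5 = 10.9474; K_W = (4C−1)/(4C−4)+0.615/C = 1.1316; K_s = 1+0.5/C = 1.0457
F_a = (F_max−F_min)/2 = 216.85 N; F_m = (F_max+F_min)/2 = 285.15 N
τ_a = K_W·8F_aD/(πd³) = 1.1316 × 66.983 = 75.796 MPa
τ_m = K_s·8F_mD/(πd³) = 1.0457 × 88.08 = 92.103 MPa
Soderberg: 1/n_f = τ_a/S_se + τ_m/S_sy = 75.796/319 + 92.103/672 = 0.23760 + 0.13706 = 0.37466
n_f = 1/0.37466 = 2.669

2.67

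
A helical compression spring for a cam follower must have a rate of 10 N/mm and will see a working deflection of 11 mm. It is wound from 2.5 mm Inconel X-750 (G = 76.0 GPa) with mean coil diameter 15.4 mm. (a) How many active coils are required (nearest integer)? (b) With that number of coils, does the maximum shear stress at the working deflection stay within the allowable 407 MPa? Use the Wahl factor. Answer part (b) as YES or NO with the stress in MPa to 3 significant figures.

(a) 10 coils; (b) YES, τ_max = 349 MPa

N_a = Gd⁴/(8D³k) = (76.0×10³)(2.5⁴)/(8·15.4³·10) = 10.16 → N_a = 10
Actual rate k = Gd⁴/(8D³·10) = 10.161 N/mm
Working load F = kδ = 10.161·11 = 111.77 N
C = 15.4/2.5 = 6.1600; K_W = (4C−1)/(4C−4)+0.615/C = 1.2452
τ_max = K_W·8FD/(πd³) = 1.2452·280.51 = 349.29 MPa
τ_max ≤ 407 MPa → acceptable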